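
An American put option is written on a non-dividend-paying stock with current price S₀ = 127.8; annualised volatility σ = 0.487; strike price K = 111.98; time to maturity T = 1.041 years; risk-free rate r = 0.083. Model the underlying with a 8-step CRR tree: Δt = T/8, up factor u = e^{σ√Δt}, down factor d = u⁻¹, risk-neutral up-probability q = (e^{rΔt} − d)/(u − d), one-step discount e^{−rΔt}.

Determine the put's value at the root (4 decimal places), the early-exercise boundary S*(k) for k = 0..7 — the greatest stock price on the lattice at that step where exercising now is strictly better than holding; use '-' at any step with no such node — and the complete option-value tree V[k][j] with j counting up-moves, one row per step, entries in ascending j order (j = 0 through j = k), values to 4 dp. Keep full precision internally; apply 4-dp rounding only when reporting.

Δt=0.13012  u=1.19205  d=0.83889  q=0.48694  discount=0.98926
step 8 (expiry): payoffs max(K−S,0) = 80.6346 67.4386 48.6875 22.0423 0.0000 0.0000 0.0000 0.0000 0.0000
step 7: (k=7,j=0): S=37.3653, (K−S)⁺=74.6147, hold=73.4117 ⇒ V=74.6147 exercise | (k=7,j=1): S=53.0955, (K−S)⁺=58.8845, hold=57.6815 ⇒ V=58.8845 exercise | (k=7,j=2): S=75.4479, (K−S)⁺=36.5321, hold=35.3292 ⇒ V=36.5321 exercise | (k=7,j=3): S=107.2102, (K−S)⁺=4.7698, hold=11.1875 ⇒ V=11.1875 continue | (k=7,j=4): S=152.3440, (K−S)⁺=0.0000, hold=0.0000 ⇒ V=0.0000 continue | (k=7,j=5): S=216.4784, (K−S)⁺=0.0000, hold=0.0000 ⇒ V=0.0000 continue | (k=7,j=6): S=307.6123, (K−S)⁺=0.0000, hold=0.0000 ⇒ V=0.0000 continue | (k=7,j=7): S=437.1121, (K−S)⁺=0.0000, hold=0.0000 ⇒ V=0.0000 continue  boundary S*=75.4479
step 6: (k=6,j=0): S=44.5414, (K−S)⁺=67.4386, hold=66.2357 ⇒ V=67.4386 exercise | (k=6,j=1): S=63.2925, (K−S)⁺=48.6875, hold=47.4845 ⇒ V=48.6875 exercise | (k=6,j=2): S=89.9377, (K−S)⁺=22.0423, hold=23.9309 ⇒ V=23.9309 continue | (k=6,j=3): S=127.8000, (K−S)⁺=0.0000, hold=5.6782 ⇒ V=5.6782 continue | (k=6,j=4): S=181.6017, (K−S)⁺=0.0000, hold=0.0000 ⇒ V=0.0000 continue | (k=6,j=5): S=258.0531, (K−S)⁺=0.0000, hold=0.0000 ⇒ V=0.0000 continue | (k=6,j=6): S=366.6893, (K−S)⁺=0.0000, hold=0.0000 ⇒ V=0.0000 continue  boundary S*=63.2925
step 5: (k=5,j=0): S=53.0955, (K−S)⁺=58.8845, hold=57.6815 ⇒ V=58.8845 exercise | (k=5,j=1): S=75.4479, (K−S)⁺=36.5321, hold=36.2389 ⇒ V=36.5321 exercise | (k=5,j=2): S=107.2102, (K−S)⁺=4.7698, hold=14.8813 ⇒ V=14.8813 continue | (k=5,j=3): S=152.3440, (K−S)⁺=0.0000, hold=2.8819 ⇒ V=2.8819 continue | (k=5,j=4): S=216.4784, (K−S)⁺=0.0000, hold=0.0000 ⇒ V=0.0000 continue | (k=5,j=5): S=307.6123, (K−S)⁺=0.0000, hold=0.0000 ⇒ V=0.0000 continue  boundary S*=75.4479
step 4: (k=4,j=0): S=63.2925, (K−S)⁺=48.6875, hold=47.4845 ⇒ V=48.6875 exercise | (k=4,j=1): S=89.9377, (K−S)⁺=22.0423, hold=25.7102 ⇒ V=25.7102 continue | (k=4,j=2): S=127.8000, (K−S)⁺=0.0000, hold=8.9412 ⇒ V=8.9412 continue | (k=4,j=3): S=181.6017, (K−S)⁺=0.0000, hold=1.4627 ⇒ V=1.4627 continue | (k=4,j=4): S=258.0531, (K−S)⁺=0.0000, hold=0.0000 ⇒ V=0.0000 continue  boundary S*=63.2925
step 3: (k=3,j=0): S=75.4479, (K−S)⁺=36.5321, hold=37.0961 ⇒ V=37.0961 continue | (k=3,j=1): S=107.2102, (K−S)⁺=4.7698, hold=17.3562 ⇒ V=17.3562 continue | (k=3,j=2): S=152.3440, (K−S)⁺=0.0000, hold=5.2427 ⇒ V=5.2427 continue | (k=3,j=3): S=216.4784, (K−S)⁺=0.0000, hold=0.7424 ⇒ V=0.7424 continue  boundary S*=-
step 2: (k=2,j=0): S=89.9377, (K−S)⁺=22.0423, hold=27.1887 ⇒ V=27.1887 continue | (k=2,j=1): S=127.8000, (K−S)⁺=0.0000, hold=11.3346 ⇒ V=11.3346 continue | (k=2,j=2): S=181.6017, (K−S)⁺=0.0000, hold=3.0185 ⇒ V=3.0185 continue  boundary S*=-
step 1: (k=1,j=0): S=107.2102, (K−S)⁺=4.7698, hold=19.2595 ⇒ V=19.2595 continue | (k=1,j=1): S=152.3440, (K−S)⁺=0.0000, hold=7.2069 ⇒ V=7.2069 continue  boundary S*=-
step 0: (k=0,j=0): S=127.8000, (K−S)⁺=0.0000, hold=13.2467 ⇒ V=13.2467 continue  boundary S*=-

price = 13.2467
boundary = - - - - 63.2925 75.4479 63.2925 75.4479
tree:
13.2467
19.2595 7.2069
27.1887 11.3346 3.0185
37.0961 17.3562 5.2427 0.7424
48.6875 25.7102 8.9412 1.4627 0.0000
58.8845 36.5321 14.8813 2.8819 0.0000 0.0000
67.4386 48.6875 23.9309 5.6782 0.0000 0.0000 0.0000
74.6147 58.8845 36.5321 11.1875 0.0000 0.0000 0.0000 0.0000
80.6346 67.4386 48.6875 22.0423 0.0000 0.0000 0.0000 0.0000 0.0000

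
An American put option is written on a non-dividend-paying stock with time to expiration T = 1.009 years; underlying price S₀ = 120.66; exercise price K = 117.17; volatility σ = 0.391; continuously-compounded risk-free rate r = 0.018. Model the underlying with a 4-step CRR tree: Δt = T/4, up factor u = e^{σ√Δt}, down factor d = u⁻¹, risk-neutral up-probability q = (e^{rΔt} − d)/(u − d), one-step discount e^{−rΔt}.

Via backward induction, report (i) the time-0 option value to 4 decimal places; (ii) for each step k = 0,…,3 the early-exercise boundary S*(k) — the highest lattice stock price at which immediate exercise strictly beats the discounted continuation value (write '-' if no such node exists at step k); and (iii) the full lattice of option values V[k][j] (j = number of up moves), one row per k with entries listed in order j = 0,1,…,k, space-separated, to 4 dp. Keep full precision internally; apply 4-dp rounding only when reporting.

price = 15.2527
boundary = - - 81.4689 66.9431
tree:
15.2527
23.8050 5.4666
35.7011 10.2182 0.0000
50.2269 19.0997 0.0000 0.0000
62.1627 35.7011 0.0000 0.0000 0.0000

Δt=0.25225, u=1.21699, d=0.82170, q=0.46258, disc=e^(-rΔt)=0.99547
k=4 terminal: V=max(K-S,0) → 62.1627 35.7011 0.0000 0.0000 0.0000
k=3: j=0 S=66.9431 intr=50.2269 cont=49.6961 V=50.2269[EX]; j=1 S=99.1465 intr=18.0235 cont=19.0997 V=19.0997[hold]; j=2 S=146.8416 intr=0.0000 cont=0.0000 V=0.0000[hold]; j=3 S=217.4807 intr=0.0000 cont=0.0000 V=0.0000[hold]  S*(3)=66.9431
k=2: j=0 S=81.4689 intr=35.7011 cont=35.6659 V=35.7011[EX]; j=1 S=120.6600 intr=0.0000 cont=10.2182 V=10.2182[hold]; j=2 S=178.7043 intr=0.0000 cont=0.0000 V=0.0000[hold]  S*(2)=81.4689
k=1: j=0 S=99.1465 intr=18.0235 cont=23.8050 V=23.8050[hold]; j=1 S=146.8416 intr=0.0000 cont=5.4666 V=5.4666[hold]  S*(1)=-
k=0: j=0 S=120.6600 intr=0.0000 cont=15.2527 V=15.2527[hold]  S*(0)=-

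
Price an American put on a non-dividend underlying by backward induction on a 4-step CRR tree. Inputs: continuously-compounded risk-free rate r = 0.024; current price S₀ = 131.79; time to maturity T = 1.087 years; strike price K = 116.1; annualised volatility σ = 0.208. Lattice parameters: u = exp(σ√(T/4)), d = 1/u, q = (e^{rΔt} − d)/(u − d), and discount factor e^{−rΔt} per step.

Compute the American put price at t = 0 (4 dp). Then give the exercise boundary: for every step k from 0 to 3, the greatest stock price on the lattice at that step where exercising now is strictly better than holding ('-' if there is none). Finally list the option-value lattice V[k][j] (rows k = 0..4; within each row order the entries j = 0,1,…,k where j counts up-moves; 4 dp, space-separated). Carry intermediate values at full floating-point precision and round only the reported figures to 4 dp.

price = 4.3214
boundary = - - - 95.1944
tree:
4.3214
7.5337 1.2040
12.7902 2.4386 0.0000
20.9056 4.9390 0.0000 0.0000
30.6876 10.0034 0.0000 0.0000 0.0000

Δt=0.27175, u=1.11453, d=0.89724, q=0.50303, disc=e^(-rΔt)=0.99350
k=4 terminal: V=max(K-S,0) → 30.6876 10.0034 0.0000 0.0000 0.0000
k=3: j=0 S=95.1944 intr=20.9056 cont=20.1509 V=20.9056[EX]; j=1 S=118.2475 intr=0.0000 cont=4.9390 V=4.9390[hold]; j=2 S=146.8834 intr=0.0000 cont=0.0000 V=0.0000[hold]; j=3 S=182.4541 intr=0.0000 cont=0.0000 V=0.0000[hold]  S*(3)=95.1944
k=2: j=0 S=106.0966 intr=10.0034 cont=12.7902 V=12.7902[hold]; j=1 S=131.7900 intr=0.0000 cont=2.4386 V=2.4386[hold]; j=2 S=163.7055 intr=0.0000 cont=0.0000 V=0.0000[hold]  S*(2)=-
k=1: j=0 S=118.2475 intr=0.0000 cont=7.5337 V=7.5337[hold]; j=1 S=146.8834 intr=0.0000 cont=1.2040 V=1.2040[hold]  S*(1)=-
k=0: j=0 S=131.7900 intr=0.0000 cont=4.3214 V=4.3214[hold]  S*(0)=-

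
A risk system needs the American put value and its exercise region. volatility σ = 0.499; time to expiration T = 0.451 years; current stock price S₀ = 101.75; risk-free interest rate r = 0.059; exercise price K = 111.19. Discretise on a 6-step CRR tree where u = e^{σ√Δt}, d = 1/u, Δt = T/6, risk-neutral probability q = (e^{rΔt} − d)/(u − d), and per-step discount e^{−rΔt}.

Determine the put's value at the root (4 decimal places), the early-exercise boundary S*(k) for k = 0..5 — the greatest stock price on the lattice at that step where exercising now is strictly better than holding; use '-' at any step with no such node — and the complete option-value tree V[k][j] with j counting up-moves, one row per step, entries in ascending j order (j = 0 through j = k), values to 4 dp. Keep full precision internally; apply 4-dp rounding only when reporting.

Δt=0.07517, u=1.14661, d=0.87214, q=0.48204, disc=e^(-rΔt)=0.99557
k=6 terminal: V=max(K-S,0) → 66.4142 52.3228 33.7966 9.4400 0.0000 0.0000 0.0000
k=5: j=0 S=51.3403 intr=59.8497 cont=59.3577 V=59.8497[EX]; j=1 S=67.4977 intr=43.6923 cont=43.2003 V=43.6923[EX]; j=2 S=88.7400 intr=22.4500 cont=21.9580 V=22.4500[EX]; j=3 S=116.6674 intr=0.0000 cont=4.8679 V=4.8679[hold]; j=4 S=153.3840 intr=0.0000 cont=0.0000 V=0.0000[hold]; j=5 S=201.6556 intr=0.0000 cont=0.0000 V=0.0000[hold]  S*(5)=88.7400
k=4: j=0 S=58.8672 intr=52.3228 cont=51.8307 V=52.3228[EX]; j=1 S=77.3934 intr=33.7966 cont=33.3046 V=33.7966[EX]; j=2 S=101.7500 intr=9.4400 cont=13.9128 V=13.9128[hold]; j=3 S=133.7719 intr=0.0000 cont=2.5102 V=2.5102[hold]; j=4 S=175.8714 intr=0.0000 cont=0.0000 V=0.0000[hold]  S*(4)=77.3934
k=3: j=0 S=67.4977 intr=43.6923 cont=43.2003 V=43.6923[EX]; j=1 S=88.7400 intr=22.4500 cont=24.1046 V=24.1046[hold]; j=2 S=116.6674 intr=0.0000 cont=8.3790 V=8.3790[hold]; j=3 S=153.3840 intr=0.0000 cont=1.2944 V=1.2944[hold]  S*(3)=67.4977
k=2: j=0 S=77.3934 intr=33.7966 cont=34.0986 V=34.0986[hold]; j=1 S=101.7500 intr=9.4400 cont=16.4510 V=16.4510[hold]; j=2 S=133.7719 intr=0.0000 cont=4.9419 V=4.9419[hold]  S*(2)=-
k=1: j=0 S=88.7400 intr=22.4500 cont=25.4784 V=25.4784[hold]; j=1 S=116.6674 intr=0.0000 cont=10.8549 V=10.8549[hold]  S*(1)=-
k=0: j=0 S=101.7500 intr=9.4400 cont=18.3477 V=18.3477[hold]  S*(0)=-

price = 18.3477
boundary = - - - 67.4977 77.3934 88.7400
tree:
18.3477
25.4784 10.8549
34.0986 16.4510 4.9419
43.6923 24.1046 8.3790 1.2944
52.3228 33.7966 13.9128 2.5102 0.0000
59.8497 43.6923 22.4500 4.8679 0.0000 0.0000
66.4142 52.3228 33.7966 9.4400 0.0000 0.0000 0.0000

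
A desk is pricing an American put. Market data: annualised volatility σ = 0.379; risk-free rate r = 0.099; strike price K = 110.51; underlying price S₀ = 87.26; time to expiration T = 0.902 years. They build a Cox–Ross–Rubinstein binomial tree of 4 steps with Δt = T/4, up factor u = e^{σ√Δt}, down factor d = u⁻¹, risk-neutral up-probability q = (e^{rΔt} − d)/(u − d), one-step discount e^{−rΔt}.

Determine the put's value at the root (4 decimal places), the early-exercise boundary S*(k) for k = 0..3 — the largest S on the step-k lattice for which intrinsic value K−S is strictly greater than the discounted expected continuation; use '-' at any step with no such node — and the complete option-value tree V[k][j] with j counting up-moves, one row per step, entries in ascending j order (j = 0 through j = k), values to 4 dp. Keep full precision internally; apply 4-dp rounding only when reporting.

price = 24.6422
boundary = - 72.8875 60.8823 72.8875
tree:
24.6422
37.6225 13.6152
49.6277 23.3037 5.1762
59.6556 37.6225 10.9703 0.0000
68.0318 49.6277 23.2500 0.0000 0.0000

params: Δt=0.22550 u=1.19719 d=0.83529 q=0.51751 e^(-rΔt)=0.97792
t_4 payoffs: 68.0318 49.6277 23.2500 0.0000 0.0000
t_3: node(3,0) S=50.8544 payoff=59.6556 vs cont=57.2158 → 59.6556 [stop]  node(3,1) S=72.8875 payoff=37.6225 vs cont=35.1828 → 37.6225 [stop]  node(3,2) S=104.4666 payoff=6.0434 vs cont=10.9703 → 10.9703 [wait]  node(3,3) S=149.7276 payoff=0.0000 vs cont=0.0000 → 0.0000 [wait]  ⇒ S*(3)=72.8875
t_2: node(2,0) S=60.8823 payoff=49.6277 vs cont=47.1880 → 49.6277 [stop]  node(2,1) S=87.2600 payoff=23.2500 vs cont=23.3037 → 23.3037 [wait]  node(2,2) S=125.0661 payoff=0.0000 vs cont=5.1762 → 5.1762 [wait]  ⇒ S*(2)=60.8823
t_1: node(1,0) S=72.8875 payoff=37.6225 vs cont=35.2099 → 37.6225 [stop]  node(1,1) S=104.4666 payoff=6.0434 vs cont=13.6152 → 13.6152 [wait]  ⇒ S*(1)=72.8875
t_0: node(0,0) S=87.2600 payoff=23.2500 vs cont=24.6422 → 24.6422 [wait]  ⇒ S*(0)=-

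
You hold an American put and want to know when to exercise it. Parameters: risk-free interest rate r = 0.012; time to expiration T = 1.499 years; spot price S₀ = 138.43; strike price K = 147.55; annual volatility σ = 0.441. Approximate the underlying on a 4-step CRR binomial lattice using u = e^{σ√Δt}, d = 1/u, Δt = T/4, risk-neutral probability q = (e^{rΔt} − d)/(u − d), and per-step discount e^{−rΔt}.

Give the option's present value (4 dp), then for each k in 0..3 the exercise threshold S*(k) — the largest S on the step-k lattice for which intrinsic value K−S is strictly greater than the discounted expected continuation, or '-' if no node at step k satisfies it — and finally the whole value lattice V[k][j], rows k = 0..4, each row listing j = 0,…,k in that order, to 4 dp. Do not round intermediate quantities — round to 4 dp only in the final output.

params: Δt=0.37475 u=1.30992 d=0.76341 q=0.44116 e^(-rΔt)=0.99551
t_4 payoffs: 100.5334 66.8747 9.1200 0.0000 0.0000
t_3: node(3,0) S=61.5879 payoff=85.9621 vs cont=85.3000 → 85.9621 [stop]  node(3,1) S=105.6782 payoff=41.8718 vs cont=41.2098 → 41.8718 [stop]  node(3,2) S=181.3323 payoff=0.0000 vs cont=5.0737 → 5.0737 [wait]  node(3,3) S=311.1464 payoff=0.0000 vs cont=0.0000 → 0.0000 [wait]  ⇒ S*(3)=105.6782
t_2: node(2,0) S=80.6753 payoff=66.8747 vs cont=66.2127 → 66.8747 [stop]  node(2,1) S=138.4300 payoff=9.1200 vs cont=25.5228 → 25.5228 [wait]  node(2,2) S=237.5308 payoff=0.0000 vs cont=2.8227 → 2.8227 [wait]  ⇒ S*(2)=80.6753
t_1: node(1,0) S=105.6782 payoff=41.8718 vs cont=48.4136 → 48.4136 [wait]  node(1,1) S=181.3323 payoff=0.0000 vs cont=15.4388 → 15.4388 [wait]  ⇒ S*(1)=-
t_0: node(0,0) S=138.4300 payoff=9.1200 vs cont=33.7144 → 33.7144 [wait]  ⇒ S*(0)=-

price = 33.7144
boundary = - - 80.6753 105.6782
tree:
33.7144
48.4136 15.4388
66.8747 25.5228 2.8227
85.9621 41.8718 5.0737 0.0000
100.5334 66.8747 9.1200 0.0000 0.0000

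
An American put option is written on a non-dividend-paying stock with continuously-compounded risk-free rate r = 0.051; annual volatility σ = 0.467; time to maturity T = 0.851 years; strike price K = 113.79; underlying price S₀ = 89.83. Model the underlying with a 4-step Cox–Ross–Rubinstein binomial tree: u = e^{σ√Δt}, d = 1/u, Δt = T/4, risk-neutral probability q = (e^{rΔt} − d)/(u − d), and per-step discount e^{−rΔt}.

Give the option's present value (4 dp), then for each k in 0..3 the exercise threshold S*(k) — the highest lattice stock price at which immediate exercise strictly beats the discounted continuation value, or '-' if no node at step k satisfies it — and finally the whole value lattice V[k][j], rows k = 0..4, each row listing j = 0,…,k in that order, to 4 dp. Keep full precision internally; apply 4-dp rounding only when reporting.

price = 29.9640
boundary = - - 58.3882 72.4224
tree:
29.9640
41.7766 17.4160
55.4018 27.4698 6.5490
66.7165 41.3676 12.5266 0.0000
75.8386 55.4018 23.9600 0.0000 0.0000

Δt=0.21275, u=1.24036, d=0.80622, q=0.47148, disc=e^(-rΔt)=0.98921
k=4 terminal: V=max(K-S,0) → 75.8386 55.4018 23.9600 0.0000 0.0000
k=3: j=0 S=47.0735 intr=66.7165 cont=65.4885 V=66.7165[EX]; j=1 S=72.4224 intr=41.3676 cont=40.1396 V=41.3676[EX]; j=2 S=111.4217 intr=2.3683 cont=12.5266 V=12.5266[hold]; j=3 S=171.4219 intr=0.0000 cont=0.0000 V=0.0000[hold]  S*(3)=72.4224
k=2: j=0 S=58.3882 intr=55.4018 cont=54.1739 V=55.4018[EX]; j=1 S=89.8300 intr=23.9600 cont=27.4698 V=27.4698[hold]; j=2 S=138.2032 intr=0.0000 cont=6.5490 V=6.5490[hold]  S*(2)=58.3882
k=1: j=0 S=72.4224 intr=41.3676 cont=41.7766 V=41.7766[hold]; j=1 S=111.4217 intr=2.3683 cont=17.4160 V=17.4160[hold]  S*(1)=-
k=0: j=0 S=89.8300 intr=23.9600 cont=29.9640 V=29.9640[hold]  S*(0)=-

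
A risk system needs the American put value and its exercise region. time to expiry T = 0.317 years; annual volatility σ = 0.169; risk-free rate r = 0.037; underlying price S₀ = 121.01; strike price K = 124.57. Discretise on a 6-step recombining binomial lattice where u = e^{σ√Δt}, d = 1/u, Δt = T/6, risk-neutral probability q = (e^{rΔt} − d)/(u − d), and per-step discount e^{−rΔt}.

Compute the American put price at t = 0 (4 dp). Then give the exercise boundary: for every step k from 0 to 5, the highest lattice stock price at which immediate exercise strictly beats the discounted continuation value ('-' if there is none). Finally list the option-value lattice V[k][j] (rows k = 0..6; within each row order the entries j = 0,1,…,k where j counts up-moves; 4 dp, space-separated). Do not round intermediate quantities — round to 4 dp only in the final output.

price = 6.1307
boundary = - - 111.9645 107.6986 111.9645 116.3994
tree:
6.1307
8.9639 3.4909
12.6055 5.5748 1.5453
16.8714 8.5842 2.7673 0.4026
20.9748 12.6055 4.8368 0.8325 0.0000
24.9218 16.8714 8.1706 1.7216 0.0000 0.0000
28.7185 20.9748 12.6055 3.5600 0.0000 0.0000 0.0000

Δt=0.05283, u=1.03961, d=0.96190, q=0.51547, disc=e^(-rΔt)=0.99805
k=6 terminal: V=max(K-S,0) → 28.7185 20.9748 12.6055 3.5600 0.0000 0.0000 0.0000
k=5: j=0 S=99.6482 intr=24.9218 cont=24.6786 V=24.9218[EX]; j=1 S=107.6986 intr=16.8714 cont=16.6281 V=16.8714[EX]; j=2 S=116.3994 intr=8.1706 cont=7.9273 V=8.1706[EX]; j=3 S=125.8032 intr=0.0000 cont=1.7216 V=1.7216[hold]; j=4 S=135.9667 intr=0.0000 cont=0.0000 V=0.0000[hold]; j=5 S=146.9512 intr=0.0000 cont=0.0000 V=0.0000[hold]  S*(5)=116.3994
k=4: j=0 S=103.5952 intr=20.9748 cont=20.7315 V=20.9748[EX]; j=1 S=111.9645 intr=12.6055 cont=12.3622 V=12.6055[EX]; j=2 S=121.0100 intr=3.5600 cont=4.8368 V=4.8368[hold]; j=3 S=130.7862 intr=0.0000 cont=0.8325 V=0.8325[hold]; j=4 S=141.3523 intr=0.0000 cont=0.0000 V=0.0000[hold]  S*(4)=111.9645
k=3: j=0 S=107.6986 intr=16.8714 cont=16.6281 V=16.8714[EX]; j=1 S=116.3994 intr=8.1706 cont=8.5842 V=8.5842[hold]; j=2 S=125.8032 intr=0.0000 cont=2.7673 V=2.7673[hold]; j=3 S=135.9667 intr=0.0000 cont=0.4026 V=0.4026[hold]  S*(3)=107.6986
k=2: j=0 S=111.9645 intr=12.6055 cont=12.5750 V=12.6055[EX]; j=1 S=121.0100 intr=3.5600 cont=5.5748 V=5.5748[hold]; j=2 S=130.7862 intr=0.0000 cont=1.5453 V=1.5453[hold]  S*(2)=111.9645
k=1: j=0 S=116.3994 intr=8.1706 cont=8.9639 V=8.9639[hold]; j=1 S=125.8032 intr=0.0000 cont=3.4909 V=3.4909[hold]  S*(1)=-
k=0: j=0 S=121.0100 intr=3.5600 cont=6.1307 V=6.1307[hold]  S*(0)=-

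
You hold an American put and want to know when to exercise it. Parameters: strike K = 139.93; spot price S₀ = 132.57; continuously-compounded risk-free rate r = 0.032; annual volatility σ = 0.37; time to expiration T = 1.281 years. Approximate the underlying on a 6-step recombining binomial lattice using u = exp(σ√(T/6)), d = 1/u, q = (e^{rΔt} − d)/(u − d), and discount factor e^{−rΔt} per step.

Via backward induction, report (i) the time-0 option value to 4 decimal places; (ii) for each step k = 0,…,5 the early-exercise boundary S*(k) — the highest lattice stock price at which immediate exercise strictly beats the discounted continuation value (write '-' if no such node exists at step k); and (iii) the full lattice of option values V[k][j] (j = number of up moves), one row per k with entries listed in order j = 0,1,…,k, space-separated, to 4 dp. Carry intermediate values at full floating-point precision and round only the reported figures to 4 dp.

price = 23.9898
boundary = - - - 79.3782 94.1779 111.7371
tree:
23.9898
33.9763 13.3986
46.3898 20.8708 5.4086
60.5518 31.5480 9.4783 1.0297
73.0258 45.7521 16.4470 1.9835 0.0000
83.5396 60.5518 28.1929 3.8208 0.0000 0.0000
92.4012 73.0258 45.7521 7.3600 0.0000 0.0000 0.0000

Δt=0.21350, u=1.18645, d=0.84285, q=0.47732, disc=e^(-rΔt)=0.99319
k=6 terminal: V=max(K-S,0) → 92.4012 73.0258 45.7521 7.3600 0.0000 0.0000 0.0000
k=5: j=0 S=56.3904 intr=83.5396 cont=82.5869 V=83.5396[EX]; j=1 S=79.3782 intr=60.5518 cont=59.5991 V=60.5518[EX]; j=2 S=111.7371 intr=28.1929 cont=27.2402 V=28.1929[EX]; j=3 S=157.2872 intr=0.0000 cont=3.8208 V=3.8208[hold]; j=4 S=221.4060 intr=0.0000 cont=0.0000 V=0.0000[hold]; j=5 S=311.6631 intr=0.0000 cont=0.0000 V=0.0000[hold]  S*(5)=111.7371
k=4: j=0 S=66.9042 intr=73.0258 cont=72.0731 V=73.0258[EX]; j=1 S=94.1779 intr=45.7521 cont=44.7993 V=45.7521[EX]; j=2 S=132.5700 intr=7.3600 cont=16.4470 V=16.4470[hold]; j=3 S=186.6128 intr=0.0000 cont=1.9835 V=1.9835[hold]; j=4 S=262.6863 intr=0.0000 cont=0.0000 V=0.0000[hold]  S*(4)=94.1779
k=3: j=0 S=79.3782 intr=60.5518 cont=59.5991 V=60.5518[EX]; j=1 S=111.7371 intr=28.1929 cont=31.5480 V=31.5480[hold]; j=2 S=157.2872 intr=0.0000 cont=9.4783 V=9.4783[hold]; j=3 S=221.4060 intr=0.0000 cont=1.0297 V=1.0297[hold]  S*(3)=79.3782
k=2: j=0 S=94.1779 intr=45.7521 cont=46.3898 V=46.3898[hold]; j=1 S=132.5700 intr=7.3600 cont=20.8708 V=20.8708[hold]; j=2 S=186.6128 intr=0.0000 cont=5.4086 V=5.4086[hold]  S*(2)=-
k=1: j=0 S=111.7371 intr=28.1929 cont=33.9763 V=33.9763[hold]; j=1 S=157.2872 intr=0.0000 cont=13.3986 V=13.3986[hold]  S*(1)=-
k=0: j=0 S=132.5700 intr=7.3600 cont=23.9898 V=23.9898[hold]  S*(0)=-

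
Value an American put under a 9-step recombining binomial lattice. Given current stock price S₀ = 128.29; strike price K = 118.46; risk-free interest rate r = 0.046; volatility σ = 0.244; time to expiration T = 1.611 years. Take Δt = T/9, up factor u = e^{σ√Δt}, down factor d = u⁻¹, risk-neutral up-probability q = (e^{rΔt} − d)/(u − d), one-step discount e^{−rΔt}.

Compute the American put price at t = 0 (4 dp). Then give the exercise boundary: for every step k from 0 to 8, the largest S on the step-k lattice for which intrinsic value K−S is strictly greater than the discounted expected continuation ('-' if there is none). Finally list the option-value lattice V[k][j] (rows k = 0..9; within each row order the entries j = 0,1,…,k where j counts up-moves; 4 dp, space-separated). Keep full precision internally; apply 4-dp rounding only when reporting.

params: Δt=0.17900 u=1.10875 d=0.90192 q=0.51419 e^(-rΔt)=0.99180
t_9 payoffs: 67.7967 56.1784 41.8957 24.3376 2.7530 0.0000 0.0000 0.0000 0.0000 0.0000
t_8: node(8,0) S=56.1728 payoff=62.2872 vs cont=61.3158 → 62.2872 [stop]  node(8,1) S=69.0547 payoff=49.4053 vs cont=48.4339 → 49.4053 [stop]  node(8,2) S=84.8906 payoff=33.5694 vs cont=32.5980 → 33.5694 [stop]  node(8,3) S=104.3581 payoff=14.1019 vs cont=13.1305 → 14.1019 [stop]  node(8,4) S=128.2900 payoff=0.0000 vs cont=1.3265 → 1.3265 [wait]  node(8,5) S=157.7101 payoff=0.0000 vs cont=0.0000 → 0.0000 [wait]  node(8,6) S=193.8769 payoff=0.0000 vs cont=0.0000 → 0.0000 [wait]  node(8,7) S=238.3376 payoff=0.0000 vs cont=0.0000 → 0.0000 [wait]  node(8,8) S=292.9943 payoff=0.0000 vs cont=0.0000 → 0.0000 [wait]  ⇒ S*(8)=104.3581
t_7: node(7,0) S=62.2816 payoff=56.1784 vs cont=55.2070 → 56.1784 [stop]  node(7,1) S=76.5643 payoff=41.8957 vs cont=40.9243 → 41.8957 [stop]  node(7,2) S=94.1224 payoff=24.3376 vs cont=23.3662 → 24.3376 [stop]  node(7,3) S=115.7070 payoff=2.7530 vs cont=7.4711 → 7.4711 [wait]  node(7,4) S=142.2414 payoff=0.0000 vs cont=0.6391 → 0.6391 [wait]  node(7,5) S=174.8609 payoff=0.0000 vs cont=0.0000 → 0.0000 [wait]  node(7,6) S=214.9608 payoff=0.0000 vs cont=0.0000 → 0.0000 [wait]  node(7,7) S=264.2566 payoff=0.0000 vs cont=0.0000 → 0.0000 [wait]  ⇒ S*(7)=94.1224
t_6: node(6,0) S=69.0547 payoff=49.4053 vs cont=48.4339 → 49.4053 [stop]  node(6,1) S=84.8906 payoff=33.5694 vs cont=32.5980 → 33.5694 [stop]  node(6,2) S=104.3581 payoff=14.1019 vs cont=15.5366 → 15.5366 [wait]  node(6,3) S=128.2900 payoff=0.0000 vs cont=3.9257 → 3.9257 [wait]  node(6,4) S=157.7101 payoff=0.0000 vs cont=0.3080 → 0.3080 [wait]  node(6,5) S=193.8769 payoff=0.0000 vs cont=0.0000 → 0.0000 [wait]  node(6,6) S=238.3376 payoff=0.0000 vs cont=0.0000 → 0.0000 [wait]  ⇒ S*(6)=84.8906
t_5: node(5,0) S=76.5643 payoff=41.8957 vs cont=40.9243 → 41.8957 [stop]  node(5,1) S=94.1224 payoff=24.3376 vs cont=24.0979 → 24.3376 [stop]  node(5,2) S=115.7070 payoff=2.7530 vs cont=9.4880 → 9.4880 [wait]  node(5,3) S=142.2414 payoff=0.0000 vs cont=2.0486 → 2.0486 [wait]  node(5,4) S=174.8609 payoff=0.0000 vs cont=0.1484 → 0.1484 [wait]  node(5,5) S=214.9608 payoff=0.0000 vs cont=0.0000 → 0.0000 [wait]  ⇒ S*(5)=94.1224
t_4: node(4,0) S=84.8906 payoff=33.5694 vs cont=32.5980 → 33.5694 [stop]  node(4,1) S=104.3581 payoff=14.1019 vs cont=16.5651 → 16.5651 [wait]  node(4,2) S=128.2900 payoff=0.0000 vs cont=5.6163 → 5.6163 [wait]  node(4,3) S=157.7101 payoff=0.0000 vs cont=1.0627 → 1.0627 [wait]  node(4,4) S=193.8769 payoff=0.0000 vs cont=0.0715 → 0.0715 [wait]  ⇒ S*(4)=84.8906
t_3: node(3,0) S=94.1224 payoff=24.3376 vs cont=24.6224 → 24.6224 [wait]  node(3,1) S=115.7070 payoff=2.7530 vs cont=10.8457 → 10.8457 [wait]  node(3,2) S=142.2414 payoff=0.0000 vs cont=3.2480 → 3.2480 [wait]  node(3,3) S=174.8609 payoff=0.0000 vs cont=0.5485 → 0.5485 [wait]  ⇒ S*(3)=-
t_2: node(2,0) S=104.3581 payoff=14.1019 vs cont=17.3947 → 17.3947 [wait]  node(2,1) S=128.2900 payoff=0.0000 vs cont=6.8822 → 6.8822 [wait]  node(2,2) S=157.7101 payoff=0.0000 vs cont=1.8447 → 1.8447 [wait]  ⇒ S*(2)=-
t_1: node(1,0) S=115.7070 payoff=2.7530 vs cont=11.8910 → 11.8910 [wait]  node(1,1) S=142.2414 payoff=0.0000 vs cont=4.2568 → 4.2568 [wait]  ⇒ S*(1)=-
t_0: node(0,0) S=128.2900 payoff=0.0000 vs cont=7.9002 → 7.9002 [wait]  ⇒ S*(0)=-

price = 7.9002
boundary = - - - - 84.8906 94.1224 84.8906 94.1224 104.3581
tree:
7.9002
11.8910 4.2568
17.3947 6.8822 1.8447
24.6224 10.8457 3.2480 0.5485
33.5694 16.5651 5.6163 1.0627 0.0715
41.8957 24.3376 9.4880 2.0486 0.1484 0.0000
49.4053 33.5694 15.5366 3.9257 0.3080 0.0000 0.0000
56.1784 41.8957 24.3376 7.4711 0.6391 0.0000 0.0000 0.0000
62.2872 49.4053 33.5694 14.1019 1.3265 0.0000 0.0000 0.0000 0.0000
67.7967 56.1784 41.8957 24.3376 2.7530 0.0000 0.0000 0.0000 0.0000 0.0000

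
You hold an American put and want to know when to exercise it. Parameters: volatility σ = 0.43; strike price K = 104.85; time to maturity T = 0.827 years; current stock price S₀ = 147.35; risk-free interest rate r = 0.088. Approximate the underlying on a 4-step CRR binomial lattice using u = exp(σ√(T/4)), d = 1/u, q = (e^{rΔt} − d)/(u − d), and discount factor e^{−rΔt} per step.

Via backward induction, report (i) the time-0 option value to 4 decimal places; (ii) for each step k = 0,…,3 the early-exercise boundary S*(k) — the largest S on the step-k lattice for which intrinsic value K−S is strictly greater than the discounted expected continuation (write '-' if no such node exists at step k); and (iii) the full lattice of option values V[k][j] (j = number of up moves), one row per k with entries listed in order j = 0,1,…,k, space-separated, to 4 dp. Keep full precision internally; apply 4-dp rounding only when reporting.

Δt=0.20675, u=1.21594, d=0.82241, q=0.49793, disc=e^(-rΔt)=0.98197
k=4 terminal: V=max(K-S,0) → 37.4442 5.1894 0.0000 0.0000 0.0000
k=3: j=0 S=81.9616 intr=22.8884 cont=20.9980 V=22.8884[EX]; j=1 S=121.1817 intr=0.0000 cont=2.5585 V=2.5585[hold]; j=2 S=179.1692 intr=0.0000 cont=0.0000 V=0.0000[hold]; j=3 S=264.9049 intr=0.0000 cont=0.0000 V=0.0000[hold]  S*(3)=81.9616
k=2: j=0 S=99.6606 intr=5.1894 cont=12.5354 V=12.5354[hold]; j=1 S=147.3500 intr=0.0000 cont=1.2614 V=1.2614[hold]; j=2 S=217.8596 intr=0.0000 cont=0.0000 V=0.0000[hold]  S*(2)=-
k=1: j=0 S=121.1817 intr=0.0000 cont=6.7969 V=6.7969[hold]; j=1 S=179.1692 intr=0.0000 cont=0.6219 V=0.6219[hold]  S*(1)=-
k=0: j=0 S=147.3500 intr=0.0000 cont=3.6551 V=3.6551[hold]  S*(0)=-

price = 3.6551
boundary = - - - 81.9616
tree:
3.6551
6.7969 0.6219
12.5354 1.2614 0.0000
22.8884 2.5585 0.0000 0.0000
37.4442 5.1894 0.0000 0.0000 0.0000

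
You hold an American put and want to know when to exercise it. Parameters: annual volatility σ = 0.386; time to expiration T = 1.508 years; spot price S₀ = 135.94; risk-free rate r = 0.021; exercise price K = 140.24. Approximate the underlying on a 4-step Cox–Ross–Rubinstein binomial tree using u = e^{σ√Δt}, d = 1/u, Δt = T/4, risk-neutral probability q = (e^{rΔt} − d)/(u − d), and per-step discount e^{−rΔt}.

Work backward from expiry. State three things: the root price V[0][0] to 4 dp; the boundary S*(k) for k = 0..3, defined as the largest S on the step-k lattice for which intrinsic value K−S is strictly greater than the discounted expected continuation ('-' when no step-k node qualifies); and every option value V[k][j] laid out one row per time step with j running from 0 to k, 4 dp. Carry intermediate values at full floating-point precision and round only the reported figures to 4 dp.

params: Δt=0.37700 u=1.26745 d=0.78899 q=0.45764 e^(-rΔt)=0.99211
t_4 payoffs: 87.5623 55.6173 4.3000 0.0000 0.0000
t_3: node(3,0) S=66.7663 payoff=73.4737 vs cont=72.3678 → 73.4737 [stop]  node(3,1) S=107.2549 payoff=32.9851 vs cont=31.8792 → 32.9851 [stop]  node(3,2) S=172.2969 payoff=0.0000 vs cont=2.3138 → 2.3138 [wait]  node(3,3) S=276.7818 payoff=0.0000 vs cont=0.0000 → 0.0000 [wait]  ⇒ S*(3)=107.2549
t_2: node(2,0) S=84.6227 payoff=55.6173 vs cont=54.5114 → 55.6173 [stop]  node(2,1) S=135.9400 payoff=4.3000 vs cont=18.7993 → 18.7993 [wait]  node(2,2) S=218.3773 payoff=0.0000 vs cont=1.2450 → 1.2450 [wait]  ⇒ S*(2)=84.6227
t_1: node(1,0) S=107.2549 payoff=32.9851 vs cont=38.4623 → 38.4623 [wait]  node(1,1) S=172.2969 payoff=0.0000 vs cont=10.6809 → 10.6809 [wait]  ⇒ S*(1)=-
t_0: node(0,0) S=135.9400 payoff=4.3000 vs cont=25.5455 → 25.5455 [wait]  ⇒ S*(0)=-

price = 25.5455
boundary = - - 84.6227 107.2549
tree:
25.5455
38.4623 10.6809
55.6173 18.7993 1.2450
73.4737 32.9851 2.3138 0.0000
87.5623 55.6173 4.3000 0.0000 0.0000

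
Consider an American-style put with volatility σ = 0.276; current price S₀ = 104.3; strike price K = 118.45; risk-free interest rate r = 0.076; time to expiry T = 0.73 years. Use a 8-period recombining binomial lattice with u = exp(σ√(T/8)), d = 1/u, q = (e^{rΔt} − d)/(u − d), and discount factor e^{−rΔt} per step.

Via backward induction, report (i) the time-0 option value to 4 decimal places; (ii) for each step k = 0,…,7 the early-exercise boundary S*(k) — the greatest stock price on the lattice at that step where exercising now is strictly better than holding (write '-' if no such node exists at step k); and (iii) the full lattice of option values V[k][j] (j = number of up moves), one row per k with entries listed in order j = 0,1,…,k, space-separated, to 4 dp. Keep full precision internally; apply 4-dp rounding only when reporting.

price = 16.1590
boundary = - 95.9568 88.2810 95.9568 88.2810 95.9568 88.2810 95.9568
tree:
16.1590
22.4932 10.5479
30.1690 15.6889 5.9594
37.2307 22.4932 9.6392 2.6540
43.7276 30.1690 15.0517 4.7890 0.7254
49.7048 37.2307 22.4932 8.4072 1.5245 0.0000
55.2039 43.7276 30.1690 14.1857 3.2038 0.0000 0.0000
60.2631 49.7048 37.2307 22.4932 6.7330 0.0000 0.0000 0.0000
64.9176 55.2039 43.7276 30.1690 14.1500 0.0000 0.0000 0.0000 0.0000

params: Δt=0.09125 u=1.08695 d=0.92001 q=0.52086 e^(-rΔt)=0.99309
t_8 payoffs: 64.9176 55.2039 43.7276 30.1690 14.1500 0.0000 0.0000 0.0000 0.0000
t_7: node(7,0) S=58.1869 payoff=60.2631 vs cont=59.4445 → 60.2631 [stop]  node(7,1) S=68.7452 payoff=49.7048 vs cont=48.8862 → 49.7048 [stop]  node(7,2) S=81.2193 payoff=37.2307 vs cont=36.4121 → 37.2307 [stop]  node(7,3) S=95.9568 payoff=22.4932 vs cont=21.6746 → 22.4932 [stop]  node(7,4) S=113.3686 payoff=5.0814 vs cont=6.7330 → 6.7330 [wait]  node(7,5) S=133.9398 payoff=0.0000 vs cont=0.0000 → 0.0000 [wait]  node(7,6) S=158.2437 payoff=0.0000 vs cont=0.0000 → 0.0000 [wait]  node(7,7) S=186.9577 payoff=0.0000 vs cont=0.0000 → 0.0000 [wait]  ⇒ S*(7)=95.9568
t_6: node(6,0) S=63.2461 payoff=55.2039 vs cont=54.3853 → 55.2039 [stop]  node(6,1) S=74.7224 payoff=43.7276 vs cont=42.9090 → 43.7276 [stop]  node(6,2) S=88.2810 payoff=30.1690 vs cont=29.3504 → 30.1690 [stop]  node(6,3) S=104.3000 payoff=14.1500 vs cont=14.1857 → 14.1857 [wait]  node(6,4) S=123.2257 payoff=0.0000 vs cont=3.2038 → 3.2038 [wait]  node(6,5) S=145.5855 payoff=0.0000 vs cont=0.0000 → 0.0000 [wait]  node(6,6) S=172.0026 payoff=0.0000 vs cont=0.0000 → 0.0000 [wait]  ⇒ S*(6)=88.2810
t_5: node(5,0) S=68.7452 payoff=49.7048 vs cont=48.8862 → 49.7048 [stop]  node(5,1) S=81.2193 payoff=37.2307 vs cont=36.4121 → 37.2307 [stop]  node(5,2) S=95.9568 payoff=22.4932 vs cont=21.6930 → 22.4932 [stop]  node(5,3) S=113.3686 payoff=5.0814 vs cont=8.4072 → 8.4072 [wait]  node(5,4) S=133.9398 payoff=0.0000 vs cont=1.5245 → 1.5245 [wait]  node(5,5) S=158.2437 payoff=0.0000 vs cont=0.0000 → 0.0000 [wait]  ⇒ S*(5)=95.9568
t_4: node(4,0) S=74.7224 payoff=43.7276 vs cont=42.9090 → 43.7276 [stop]  node(4,1) S=88.2810 payoff=30.1690 vs cont=29.3504 → 30.1690 [stop]  node(4,2) S=104.3000 payoff=14.1500 vs cont=15.0517 → 15.0517 [wait]  node(4,3) S=123.2257 payoff=0.0000 vs cont=4.7890 → 4.7890 [wait]  node(4,4) S=145.5855 payoff=0.0000 vs cont=0.7254 → 0.7254 [wait]  ⇒ S*(4)=88.2810
t_3: node(3,0) S=81.2193 payoff=37.2307 vs cont=36.4121 → 37.2307 [stop]  node(3,1) S=95.9568 payoff=22.4932 vs cont=22.1410 → 22.4932 [stop]  node(3,2) S=113.3686 payoff=5.0814 vs cont=9.6392 → 9.6392 [wait]  node(3,3) S=133.9398 payoff=0.0000 vs cont=2.6540 → 2.6540 [wait]  ⇒ S*(3)=95.9568
t_2: node(2,0) S=88.2810 payoff=30.1690 vs cont=29.3504 → 30.1690 [stop]  node(2,1) S=104.3000 payoff=14.1500 vs cont=15.6889 → 15.6889 [wait]  node(2,2) S=123.2257 payoff=0.0000 vs cont=5.9594 → 5.9594 [wait]  ⇒ S*(2)=88.2810
t_1: node(1,0) S=95.9568 payoff=22.4932 vs cont=22.4706 → 22.4932 [stop]  node(1,1) S=113.3686 payoff=5.0814 vs cont=10.5479 → 10.5479 [wait]  ⇒ S*(1)=95.9568
t_0: node(0,0) S=104.3000 payoff=14.1500 vs cont=16.1590 → 16.1590 [wait]  ⇒ S*(0)=-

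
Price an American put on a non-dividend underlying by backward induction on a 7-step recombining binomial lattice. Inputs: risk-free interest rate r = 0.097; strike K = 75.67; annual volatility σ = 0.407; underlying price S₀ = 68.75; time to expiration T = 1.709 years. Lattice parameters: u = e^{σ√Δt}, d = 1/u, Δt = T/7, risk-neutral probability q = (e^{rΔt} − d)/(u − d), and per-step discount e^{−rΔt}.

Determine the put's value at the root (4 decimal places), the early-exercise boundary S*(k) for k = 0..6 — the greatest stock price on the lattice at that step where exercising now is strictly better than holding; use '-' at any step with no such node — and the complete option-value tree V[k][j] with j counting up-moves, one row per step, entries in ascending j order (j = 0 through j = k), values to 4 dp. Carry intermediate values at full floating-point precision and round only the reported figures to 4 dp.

Δt=0.24414, u=1.22275, d=0.81783, q=0.50908, disc=e^(-rΔt)=0.97660
k=7 terminal: V=max(K-S,0) → 58.8467 50.5173 38.0637 19.4443 0.0000 0.0000 0.0000 0.0000
k=6: j=0 S=20.5706 intr=55.0994 cont=53.3284 V=55.0994[EX]; j=1 S=30.7555 intr=44.9145 cont=43.1436 V=44.9145[EX]; j=2 S=45.9830 intr=29.6870 cont=27.9160 V=29.6870[EX]; j=3 S=68.7500 intr=6.9200 cont=9.3222 V=9.3222[hold]; j=4 S=102.7892 intr=0.0000 cont=0.0000 V=0.0000[hold]; j=5 S=153.6819 intr=0.0000 cont=0.0000 V=0.0000[hold]; j=6 S=229.7723 intr=0.0000 cont=0.0000 V=0.0000[hold]  S*(6)=45.9830
k=5: j=0 S=25.1527 intr=50.5173 cont=48.7463 V=50.5173[EX]; j=1 S=37.6063 intr=38.0637 cont=36.2928 V=38.0637[EX]; j=2 S=56.2257 intr=19.4443 cont=18.8676 V=19.4443[EX]; j=3 S=84.0640 intr=0.0000 cont=4.4694 V=4.4694[hold]; j=4 S=125.6855 intr=0.0000 cont=0.0000 V=0.0000[hold]; j=5 S=187.9145 intr=0.0000 cont=0.0000 V=0.0000[hold]  S*(5)=56.2257
k=4: j=0 S=30.7555 intr=44.9145 cont=43.1436 V=44.9145[EX]; j=1 S=45.9830 intr=29.6870 cont=27.9160 V=29.6870[EX]; j=2 S=68.7500 intr=6.9200 cont=11.5443 V=11.5443[hold]; j=3 S=102.7892 intr=0.0000 cont=2.1428 V=2.1428[hold]; j=4 S=153.6819 intr=0.0000 cont=0.0000 V=0.0000[hold]  S*(4)=45.9830
k=3: j=0 S=37.6063 intr=38.0637 cont=36.2928 V=38.0637[EX]; j=1 S=56.2257 intr=19.4443 cont=19.9723 V=19.9723[hold]; j=2 S=84.0640 intr=0.0000 cont=6.6000 V=6.6000[hold]; j=3 S=125.6855 intr=0.0000 cont=1.0273 V=1.0273[hold]  S*(3)=37.6063
k=2: j=0 S=45.9830 intr=29.6870 cont=28.1785 V=29.6870[EX]; j=1 S=68.7500 intr=6.9200 cont=12.8567 V=12.8567[hold]; j=2 S=102.7892 intr=0.0000 cont=3.6750 V=3.6750[hold]  S*(2)=45.9830
k=1: j=0 S=56.2257 intr=19.4443 cont=20.6248 V=20.6248[hold]; j=1 S=84.0640 intr=0.0000 cont=7.9910 V=7.9910[hold]  S*(1)=-
k=0: j=0 S=68.7500 intr=6.9200 cont=13.8611 V=13.8611[hold]  S*(0)=-

price = 13.8611
boundary = - - 45.9830 37.6063 45.9830 56.2257 45.9830
tree:
13.8611
20.6248 7.9910
29.6870 12.8567 3.6750
38.0637 19.9723 6.6000 1.0273
44.9145 29.6870 11.5443 2.1428 0.0000
50.5173 38.0637 19.4443 4.4694 0.0000 0.0000
55.0994 44.9145 29.6870 9.3222 0.0000 0.0000 0.0000
58.8467 50.5173 38.0637 19.4443 0.0000 0.0000 0.0000 0.0000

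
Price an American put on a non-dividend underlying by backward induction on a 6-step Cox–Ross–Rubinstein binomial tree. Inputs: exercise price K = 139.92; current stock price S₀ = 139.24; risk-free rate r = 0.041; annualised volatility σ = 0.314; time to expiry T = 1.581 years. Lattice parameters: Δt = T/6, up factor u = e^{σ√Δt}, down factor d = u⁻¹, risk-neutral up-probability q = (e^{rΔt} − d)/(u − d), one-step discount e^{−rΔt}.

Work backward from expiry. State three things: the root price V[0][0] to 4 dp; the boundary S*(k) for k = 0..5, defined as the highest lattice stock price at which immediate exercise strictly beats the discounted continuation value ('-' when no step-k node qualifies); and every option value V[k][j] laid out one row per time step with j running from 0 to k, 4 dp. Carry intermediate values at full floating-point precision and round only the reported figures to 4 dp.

price = 17.9583
boundary = - - - 85.8541 100.8700 118.5122
tree:
17.9583
27.0799 8.9859
39.2461 15.1814 2.8209
54.0659 24.8903 5.5447 0.0856
66.8465 39.0500 10.8963 0.1708 0.0000
77.7245 54.0659 21.4078 0.3408 0.0000 0.0000
86.9832 66.8465 39.0500 0.6800 0.0000 0.0000 0.0000

params: Δt=0.26350 u=1.17490 d=0.85114 q=0.49334 e^(-rΔt)=0.98925
t_6 payoffs: 86.9832 66.8465 39.0500 0.6800 0.0000 0.0000 0.0000
t_5: node(5,0) S=62.1955 payoff=77.7245 vs cont=76.2210 → 77.7245 [stop]  node(5,1) S=85.8541 payoff=54.0659 vs cont=52.5624 → 54.0659 [stop]  node(5,2) S=118.5122 payoff=21.4078 vs cont=19.9043 → 21.4078 [stop]  node(5,3) S=163.5931 payoff=0.0000 vs cont=0.3408 → 0.3408 [wait]  node(5,4) S=225.8224 payoff=0.0000 vs cont=0.0000 → 0.0000 [wait]  node(5,5) S=311.7231 payoff=0.0000 vs cont=0.0000 → 0.0000 [wait]  ⇒ S*(5)=118.5122
t_4: node(4,0) S=73.0735 payoff=66.8465 vs cont=65.3430 → 66.8465 [stop]  node(4,1) S=100.8700 payoff=39.0500 vs cont=37.5465 → 39.0500 [stop]  node(4,2) S=139.2400 payoff=0.6800 vs cont=10.8963 → 10.8963 [wait]  node(4,3) S=192.2056 payoff=0.0000 vs cont=0.1708 → 0.1708 [wait]  node(4,4) S=265.3188 payoff=0.0000 vs cont=0.0000 → 0.0000 [wait]  ⇒ S*(4)=100.8700
t_3: node(3,0) S=85.8541 payoff=54.0659 vs cont=52.5624 → 54.0659 [stop]  node(3,1) S=118.5122 payoff=21.4078 vs cont=24.8903 → 24.8903 [wait]  node(3,2) S=163.5931 payoff=0.0000 vs cont=5.5447 → 5.5447 [wait]  node(3,3) S=225.8224 payoff=0.0000 vs cont=0.0856 → 0.0856 [wait]  ⇒ S*(3)=85.8541
t_2: node(2,0) S=100.8700 payoff=39.0500 vs cont=39.2461 → 39.2461 [wait]  node(2,1) S=139.2400 payoff=0.6800 vs cont=15.1814 → 15.1814 [wait]  node(2,2) S=192.2056 payoff=0.0000 vs cont=2.8209 → 2.8209 [wait]  ⇒ S*(2)=-
t_1: node(1,0) S=118.5122 payoff=21.4078 vs cont=27.0799 → 27.0799 [wait]  node(1,1) S=163.5931 payoff=0.0000 vs cont=8.9859 → 8.9859 [wait]  ⇒ S*(1)=-
t_0: node(0,0) S=139.2400 payoff=0.6800 vs cont=17.9583 → 17.9583 [wait]  ⇒ S*(0)=-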